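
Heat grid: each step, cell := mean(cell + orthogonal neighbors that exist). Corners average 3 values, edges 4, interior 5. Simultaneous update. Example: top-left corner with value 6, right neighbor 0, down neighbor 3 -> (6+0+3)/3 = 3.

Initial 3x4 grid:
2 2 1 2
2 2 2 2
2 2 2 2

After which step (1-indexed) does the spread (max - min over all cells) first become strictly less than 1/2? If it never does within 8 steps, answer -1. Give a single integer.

Step 1: max=2, min=5/3, spread=1/3
  -> spread < 1/2 first at step 1
Step 2: max=2, min=209/120, spread=31/120
Step 3: max=2, min=1949/1080, spread=211/1080
Step 4: max=3553/1800, min=199103/108000, spread=14077/108000
Step 5: max=212317/108000, min=1803593/972000, spread=5363/48600
Step 6: max=117131/60000, min=54579191/29160000, spread=93859/1166400
Step 7: max=189063533/97200000, min=3288925519/1749600000, spread=4568723/69984000
Step 8: max=5650381111/2916000000, min=198171564371/104976000000, spread=8387449/167961600

Answer: 1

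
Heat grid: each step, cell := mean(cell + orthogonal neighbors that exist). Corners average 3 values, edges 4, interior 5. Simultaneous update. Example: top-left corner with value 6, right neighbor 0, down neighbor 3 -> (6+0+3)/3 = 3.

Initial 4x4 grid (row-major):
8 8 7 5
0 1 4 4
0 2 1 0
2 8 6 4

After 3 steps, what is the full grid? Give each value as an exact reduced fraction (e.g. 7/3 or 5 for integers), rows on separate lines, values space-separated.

Answer: 1801/432 1024/225 169/36 4897/1080
23543/7200 21287/6000 11329/3000 2687/720
3883/1440 9109/3000 19301/6000 11647/3600
3217/1080 4747/1440 25319/7200 7271/2160

Derivation:
After step 1:
  16/3 6 6 16/3
  9/4 3 17/5 13/4
  1 12/5 13/5 9/4
  10/3 9/2 19/4 10/3
After step 2:
  163/36 61/12 311/60 175/36
  139/48 341/100 73/20 427/120
  539/240 27/10 77/25 343/120
  53/18 899/240 911/240 31/9
After step 3:
  1801/432 1024/225 169/36 4897/1080
  23543/7200 21287/6000 11329/3000 2687/720
  3883/1440 9109/3000 19301/6000 11647/3600
  3217/1080 4747/1440 25319/7200 7271/2160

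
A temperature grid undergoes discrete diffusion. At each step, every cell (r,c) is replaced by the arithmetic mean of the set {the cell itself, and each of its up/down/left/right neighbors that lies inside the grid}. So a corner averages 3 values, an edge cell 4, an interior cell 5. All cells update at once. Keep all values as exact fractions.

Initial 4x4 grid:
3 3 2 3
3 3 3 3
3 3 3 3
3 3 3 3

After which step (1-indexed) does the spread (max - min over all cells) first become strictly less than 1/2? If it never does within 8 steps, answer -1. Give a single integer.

Answer: 1

Derivation:
Step 1: max=3, min=8/3, spread=1/3
  -> spread < 1/2 first at step 1
Step 2: max=3, min=329/120, spread=31/120
Step 3: max=3, min=3029/1080, spread=211/1080
Step 4: max=3, min=307157/108000, spread=16843/108000
Step 5: max=26921/9000, min=2777357/972000, spread=130111/972000
Step 6: max=1612841/540000, min=83837633/29160000, spread=3255781/29160000
Step 7: max=1608893/540000, min=2524046309/874800000, spread=82360351/874800000
Step 8: max=289093559/97200000, min=75980683109/26244000000, spread=2074577821/26244000000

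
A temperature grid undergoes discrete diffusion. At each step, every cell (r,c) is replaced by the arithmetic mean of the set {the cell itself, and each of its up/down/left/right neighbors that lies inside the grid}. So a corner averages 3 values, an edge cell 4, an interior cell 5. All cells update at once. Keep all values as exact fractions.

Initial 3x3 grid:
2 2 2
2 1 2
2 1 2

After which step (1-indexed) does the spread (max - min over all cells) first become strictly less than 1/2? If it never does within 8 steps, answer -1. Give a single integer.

Step 1: max=2, min=3/2, spread=1/2
Step 2: max=147/80, min=193/120, spread=11/48
  -> spread < 1/2 first at step 2
Step 3: max=217/120, min=11801/7200, spread=1219/7200
Step 4: max=171241/96000, min=723397/432000, spread=755/6912
Step 5: max=30479881/17280000, min=43734509/25920000, spread=6353/82944
Step 6: max=1819322707/1036800000, min=2645341873/1555200000, spread=53531/995328
Step 7: max=4022385827/2304000000, min=159383555681/93312000000, spread=450953/11943936
Step 8: max=6496993549163/3732480000000, min=9597090206557/5598720000000, spread=3799043/143327232

Answer: 2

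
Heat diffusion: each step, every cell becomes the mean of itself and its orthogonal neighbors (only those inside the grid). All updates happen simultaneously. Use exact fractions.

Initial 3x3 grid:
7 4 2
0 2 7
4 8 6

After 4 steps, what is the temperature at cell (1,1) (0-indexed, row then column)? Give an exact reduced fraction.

Step 1: cell (1,1) = 21/5
Step 2: cell (1,1) = 409/100
Step 3: cell (1,1) = 8741/2000
Step 4: cell (1,1) = 515627/120000
Full grid after step 4:
  125141/32400 1182871/288000 139591/32400
  3526363/864000 515627/120000 3995363/864000
  184913/43200 110833/24000 207913/43200

Answer: 515627/120000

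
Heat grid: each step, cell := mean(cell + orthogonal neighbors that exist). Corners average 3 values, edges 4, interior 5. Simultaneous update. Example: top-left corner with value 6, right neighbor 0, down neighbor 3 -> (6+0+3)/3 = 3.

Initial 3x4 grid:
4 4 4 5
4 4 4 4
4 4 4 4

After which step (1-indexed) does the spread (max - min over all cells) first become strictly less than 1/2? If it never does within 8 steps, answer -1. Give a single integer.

Step 1: max=13/3, min=4, spread=1/3
  -> spread < 1/2 first at step 1
Step 2: max=77/18, min=4, spread=5/18
Step 3: max=905/216, min=4, spread=41/216
Step 4: max=107897/25920, min=4, spread=4217/25920
Step 5: max=6429949/1555200, min=28879/7200, spread=38417/311040
Step 6: max=384448211/93312000, min=578597/144000, spread=1903471/18662400
Step 7: max=22995869089/5598720000, min=17395759/4320000, spread=18038617/223948800
Step 8: max=1376960982851/335923200000, min=1568126759/388800000, spread=883978523/13436928000

Answer: 1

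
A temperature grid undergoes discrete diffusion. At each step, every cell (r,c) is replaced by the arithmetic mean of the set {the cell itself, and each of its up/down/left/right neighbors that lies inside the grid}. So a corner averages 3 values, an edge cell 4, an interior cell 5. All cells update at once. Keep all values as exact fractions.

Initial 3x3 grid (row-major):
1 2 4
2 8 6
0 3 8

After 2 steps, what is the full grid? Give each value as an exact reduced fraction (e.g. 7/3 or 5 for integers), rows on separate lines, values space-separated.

Answer: 49/18 817/240 19/4
617/240 439/100 611/120
55/18 977/240 203/36

Derivation:
After step 1:
  5/3 15/4 4
  11/4 21/5 13/2
  5/3 19/4 17/3
After step 2:
  49/18 817/240 19/4
  617/240 439/100 611/120
  55/18 977/240 203/36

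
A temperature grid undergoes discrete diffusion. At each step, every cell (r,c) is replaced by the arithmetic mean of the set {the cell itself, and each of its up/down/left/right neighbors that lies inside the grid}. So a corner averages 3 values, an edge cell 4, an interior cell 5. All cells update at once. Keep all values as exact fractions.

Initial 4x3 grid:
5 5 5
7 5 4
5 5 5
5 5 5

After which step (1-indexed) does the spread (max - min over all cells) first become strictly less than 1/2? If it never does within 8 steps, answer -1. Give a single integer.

Answer: 3

Derivation:
Step 1: max=17/3, min=14/3, spread=1
Step 2: max=82/15, min=173/36, spread=119/180
Step 3: max=1439/270, min=17651/3600, spread=4607/10800
  -> spread < 1/2 first at step 3
Step 4: max=566897/108000, min=178429/36000, spread=3161/10800
Step 5: max=5059157/972000, min=1616549/324000, spread=20951/97200
Step 6: max=150754559/29160000, min=12184007/2430000, spread=181859/1166400
Step 7: max=9009024481/1749600000, min=1466690651/291600000, spread=8355223/69984000
Step 8: max=538799498129/104976000000, min=5515460599/1093500000, spread=14904449/167961600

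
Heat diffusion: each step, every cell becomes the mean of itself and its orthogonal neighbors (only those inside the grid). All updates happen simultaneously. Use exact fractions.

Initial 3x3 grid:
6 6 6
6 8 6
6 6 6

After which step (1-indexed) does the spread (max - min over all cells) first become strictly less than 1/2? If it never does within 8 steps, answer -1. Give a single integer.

Answer: 2

Derivation:
Step 1: max=13/2, min=6, spread=1/2
Step 2: max=162/25, min=249/40, spread=51/200
  -> spread < 1/2 first at step 2
Step 3: max=15223/2400, min=1127/180, spread=589/7200
Step 4: max=94943/15000, min=905081/144000, spread=31859/720000
Step 5: max=54531607/8640000, min=5664721/900000, spread=751427/43200000
Step 6: max=340634687/54000000, min=3265463129/518400000, spread=23149331/2592000000
Step 7: max=196106654263/31104000000, min=20414931889/3240000000, spread=616540643/155520000000
Step 8: max=1225512453983/194400000000, min=11761372008761/1866240000000, spread=17737747379/9331200000000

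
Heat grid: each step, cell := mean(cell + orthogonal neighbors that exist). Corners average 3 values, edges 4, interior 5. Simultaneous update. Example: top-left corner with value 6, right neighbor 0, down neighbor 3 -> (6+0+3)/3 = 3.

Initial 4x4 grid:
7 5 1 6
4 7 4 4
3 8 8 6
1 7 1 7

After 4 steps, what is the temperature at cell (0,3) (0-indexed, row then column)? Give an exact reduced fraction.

Step 1: cell (0,3) = 11/3
Step 2: cell (0,3) = 38/9
Step 3: cell (0,3) = 9733/2160
Step 4: cell (0,3) = 302383/64800
Full grid after step 4:
  65731/12960 535357/108000 519233/108000 302383/64800
  1085699/216000 922361/180000 898393/180000 1072051/216000
  1069939/216000 181493/36000 948553/180000 1123267/216000
  306991/64800 541637/108000 559001/108000 346543/64800

Answer: 302383/64800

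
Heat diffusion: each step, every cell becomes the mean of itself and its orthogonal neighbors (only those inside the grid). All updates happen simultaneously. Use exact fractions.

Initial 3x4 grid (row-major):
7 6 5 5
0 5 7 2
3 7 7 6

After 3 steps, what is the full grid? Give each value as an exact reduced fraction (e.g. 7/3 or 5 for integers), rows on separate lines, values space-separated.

After step 1:
  13/3 23/4 23/4 4
  15/4 5 26/5 5
  10/3 11/2 27/4 5
After step 2:
  83/18 125/24 207/40 59/12
  197/48 126/25 277/50 24/5
  151/36 247/48 449/80 67/12
After step 3:
  2005/432 18031/3600 521/100 1787/360
  64619/14400 15023/3000 10467/2000 521/100
  121/27 35987/7200 13129/2400 3839/720

Answer: 2005/432 18031/3600 521/100 1787/360
64619/14400 15023/3000 10467/2000 521/100
121/27 35987/7200 13129/2400 3839/720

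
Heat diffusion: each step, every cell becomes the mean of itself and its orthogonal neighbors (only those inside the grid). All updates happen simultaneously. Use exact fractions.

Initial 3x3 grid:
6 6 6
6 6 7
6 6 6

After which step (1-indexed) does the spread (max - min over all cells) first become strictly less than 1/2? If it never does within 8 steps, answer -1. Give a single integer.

Answer: 1

Derivation:
Step 1: max=19/3, min=6, spread=1/3
  -> spread < 1/2 first at step 1
Step 2: max=1507/240, min=6, spread=67/240
Step 3: max=13397/2160, min=1207/200, spread=1807/10800
Step 4: max=5341963/864000, min=32761/5400, spread=33401/288000
Step 5: max=47885933/7776000, min=3283391/540000, spread=3025513/38880000
Step 6: max=19127326867/3110400000, min=175555949/28800000, spread=53531/995328
Step 7: max=1145776925849/186624000000, min=47447116051/7776000000, spread=450953/11943936
Step 8: max=68693543560603/11197440000000, min=5699728610519/933120000000, spread=3799043/143327232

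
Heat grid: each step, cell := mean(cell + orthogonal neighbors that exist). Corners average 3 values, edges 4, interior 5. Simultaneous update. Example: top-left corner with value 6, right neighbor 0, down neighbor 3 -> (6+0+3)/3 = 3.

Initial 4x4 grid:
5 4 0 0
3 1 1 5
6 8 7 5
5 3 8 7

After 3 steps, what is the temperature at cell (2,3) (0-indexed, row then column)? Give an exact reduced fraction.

Step 1: cell (2,3) = 6
Step 2: cell (2,3) = 1273/240
Step 3: cell (2,3) = 36151/7200
Full grid after step 3:
  311/90 7049/2400 715/288 2609/1080
  9479/2400 939/250 10331/3000 4931/1440
  34957/7200 2881/600 3749/750 36151/7200
  1123/216 39937/7200 41641/7200 1601/270

Answer: 36151/7200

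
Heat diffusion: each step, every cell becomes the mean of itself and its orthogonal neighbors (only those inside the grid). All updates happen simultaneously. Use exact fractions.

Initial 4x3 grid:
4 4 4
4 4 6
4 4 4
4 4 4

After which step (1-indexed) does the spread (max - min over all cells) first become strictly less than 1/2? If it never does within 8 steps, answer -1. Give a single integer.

Answer: 3

Derivation:
Step 1: max=14/3, min=4, spread=2/3
Step 2: max=271/60, min=4, spread=31/60
Step 3: max=2371/540, min=4, spread=211/540
  -> spread < 1/2 first at step 3
Step 4: max=232897/54000, min=3647/900, spread=14077/54000
Step 5: max=2084407/486000, min=219683/54000, spread=5363/24300
Step 6: max=62060809/14580000, min=122869/30000, spread=93859/583200
Step 7: max=3709474481/874800000, min=199736467/48600000, spread=4568723/34992000
Step 8: max=221732435629/52488000000, min=6013618889/1458000000, spread=8387449/83980800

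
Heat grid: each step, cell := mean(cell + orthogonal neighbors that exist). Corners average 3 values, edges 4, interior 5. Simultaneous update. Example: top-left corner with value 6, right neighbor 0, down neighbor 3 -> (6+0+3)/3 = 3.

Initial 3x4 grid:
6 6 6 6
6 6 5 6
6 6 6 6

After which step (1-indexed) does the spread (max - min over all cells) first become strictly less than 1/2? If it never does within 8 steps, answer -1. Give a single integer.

Step 1: max=6, min=23/4, spread=1/4
  -> spread < 1/2 first at step 1
Step 2: max=6, min=577/100, spread=23/100
Step 3: max=2387/400, min=27989/4800, spread=131/960
Step 4: max=42809/7200, min=252649/43200, spread=841/8640
Step 5: max=8546627/1440000, min=101137949/17280000, spread=56863/691200
Step 6: max=76770457/12960000, min=911585659/155520000, spread=386393/6220800
Step 7: max=30683641187/5184000000, min=364854276869/62208000000, spread=26795339/497664000
Step 8: max=1839153850333/311040000000, min=21911064285871/3732480000000, spread=254051069/5971968000

Answer: 1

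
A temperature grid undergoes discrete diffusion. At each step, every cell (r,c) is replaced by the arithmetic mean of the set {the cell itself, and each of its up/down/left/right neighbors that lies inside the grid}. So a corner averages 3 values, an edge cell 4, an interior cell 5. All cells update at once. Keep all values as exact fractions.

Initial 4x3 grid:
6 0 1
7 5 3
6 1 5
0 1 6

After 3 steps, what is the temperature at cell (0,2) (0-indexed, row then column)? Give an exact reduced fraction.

Answer: 6137/2160

Derivation:
Step 1: cell (0,2) = 4/3
Step 2: cell (0,2) = 47/18
Step 3: cell (0,2) = 6137/2160
Full grid after step 3:
  4201/1080 6247/1800 6137/2160
  14779/3600 20689/6000 23633/7200
  784/225 21149/6000 7871/2400
  3403/1080 10849/3600 2387/720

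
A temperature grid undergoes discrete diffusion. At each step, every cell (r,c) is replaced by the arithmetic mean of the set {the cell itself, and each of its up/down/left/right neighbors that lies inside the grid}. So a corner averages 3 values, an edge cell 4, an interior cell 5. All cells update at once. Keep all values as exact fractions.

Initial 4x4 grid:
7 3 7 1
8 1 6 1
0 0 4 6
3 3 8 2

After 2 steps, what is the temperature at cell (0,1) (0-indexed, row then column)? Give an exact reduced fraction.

Step 1: cell (0,1) = 9/2
Step 2: cell (0,1) = 367/80
Full grid after step 2:
  29/6 367/80 311/80 43/12
  327/80 7/2 399/100 271/80
  207/80 13/4 177/50 1013/240
  11/4 227/80 1073/240 77/18

Answer: 367/80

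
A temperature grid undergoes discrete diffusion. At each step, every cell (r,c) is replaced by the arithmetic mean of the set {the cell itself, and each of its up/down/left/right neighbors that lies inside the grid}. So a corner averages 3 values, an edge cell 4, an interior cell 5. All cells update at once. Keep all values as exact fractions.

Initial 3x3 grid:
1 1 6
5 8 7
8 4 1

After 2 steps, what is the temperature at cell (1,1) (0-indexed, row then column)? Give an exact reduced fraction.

Answer: 101/20

Derivation:
Step 1: cell (1,1) = 5
Step 2: cell (1,1) = 101/20
Full grid after step 2:
  71/18 4 85/18
  37/8 101/20 115/24
  197/36 239/48 59/12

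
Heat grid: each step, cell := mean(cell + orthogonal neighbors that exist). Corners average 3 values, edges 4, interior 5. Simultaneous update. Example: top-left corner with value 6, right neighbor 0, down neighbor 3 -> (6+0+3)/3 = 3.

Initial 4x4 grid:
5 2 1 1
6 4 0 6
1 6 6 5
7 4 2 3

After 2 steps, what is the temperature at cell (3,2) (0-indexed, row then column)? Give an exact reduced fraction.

Answer: 469/120

Derivation:
Step 1: cell (3,2) = 15/4
Step 2: cell (3,2) = 469/120
Full grid after step 2:
  34/9 179/60 151/60 20/9
  127/30 91/25 74/25 211/60
  43/10 427/100 403/100 227/60
  55/12 167/40 469/120 145/36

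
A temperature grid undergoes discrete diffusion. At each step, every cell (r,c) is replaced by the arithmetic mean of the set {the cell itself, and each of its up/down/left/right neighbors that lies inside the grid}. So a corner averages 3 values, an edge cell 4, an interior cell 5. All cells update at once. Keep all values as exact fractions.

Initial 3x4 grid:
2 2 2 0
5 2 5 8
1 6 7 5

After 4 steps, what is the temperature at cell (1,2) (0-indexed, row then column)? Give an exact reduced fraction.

Answer: 82687/20000

Derivation:
Step 1: cell (1,2) = 24/5
Step 2: cell (1,2) = 213/50
Step 3: cell (1,2) = 4189/1000
Step 4: cell (1,2) = 82687/20000
Full grid after step 4:
  5443/1800 232457/72000 772151/216000 62987/16200
  162533/48000 72837/20000 82687/20000 212723/48000
  2231/600 297457/72000 1000651/216000 9914/2025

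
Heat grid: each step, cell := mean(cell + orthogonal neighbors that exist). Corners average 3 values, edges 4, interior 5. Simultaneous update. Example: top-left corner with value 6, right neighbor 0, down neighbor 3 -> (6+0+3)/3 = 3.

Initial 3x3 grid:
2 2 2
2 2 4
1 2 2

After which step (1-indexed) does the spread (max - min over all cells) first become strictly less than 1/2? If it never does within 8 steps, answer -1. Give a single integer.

Answer: 3

Derivation:
Step 1: max=8/3, min=5/3, spread=1
Step 2: max=307/120, min=31/18, spread=301/360
Step 3: max=2597/1080, min=27623/14400, spread=21011/43200
  -> spread < 1/2 first at step 3
Step 4: max=1000303/432000, min=127609/64800, spread=448729/1296000
Step 5: max=8836373/3888000, min=7932623/3888000, spread=1205/5184
Step 6: max=520182931/233280000, min=482116681/233280000, spread=10151/62208
Step 7: max=30933063557/13996800000, min=29329619807/13996800000, spread=85517/746496
Step 8: max=1840072079779/839808000000, min=1772531673529/839808000000, spread=720431/8957952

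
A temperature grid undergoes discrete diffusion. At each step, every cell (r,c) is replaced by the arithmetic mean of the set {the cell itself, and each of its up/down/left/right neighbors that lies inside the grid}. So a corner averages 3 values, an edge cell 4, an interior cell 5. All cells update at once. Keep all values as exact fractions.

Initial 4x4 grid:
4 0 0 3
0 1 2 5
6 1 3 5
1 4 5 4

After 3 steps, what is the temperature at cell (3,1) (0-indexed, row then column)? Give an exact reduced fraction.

Step 1: cell (3,1) = 11/4
Step 2: cell (3,1) = 161/48
Step 3: cell (3,1) = 4379/1440
Full grid after step 3:
  3353/2160 61/36 877/450 2741/1080
  3007/1440 11363/6000 7577/3000 10781/3600
  3503/1440 8333/3000 18649/6000 13337/3600
  649/216 4379/1440 26359/7200 8587/2160

Answer: 4379/1440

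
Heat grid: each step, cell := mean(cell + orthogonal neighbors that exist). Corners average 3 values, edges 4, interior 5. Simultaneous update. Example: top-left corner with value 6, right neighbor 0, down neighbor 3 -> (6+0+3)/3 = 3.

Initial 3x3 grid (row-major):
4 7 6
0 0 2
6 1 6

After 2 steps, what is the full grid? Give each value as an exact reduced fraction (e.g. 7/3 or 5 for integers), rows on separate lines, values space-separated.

After step 1:
  11/3 17/4 5
  5/2 2 7/2
  7/3 13/4 3
After step 2:
  125/36 179/48 17/4
  21/8 31/10 27/8
  97/36 127/48 13/4

Answer: 125/36 179/48 17/4
21/8 31/10 27/8
97/36 127/48 13/4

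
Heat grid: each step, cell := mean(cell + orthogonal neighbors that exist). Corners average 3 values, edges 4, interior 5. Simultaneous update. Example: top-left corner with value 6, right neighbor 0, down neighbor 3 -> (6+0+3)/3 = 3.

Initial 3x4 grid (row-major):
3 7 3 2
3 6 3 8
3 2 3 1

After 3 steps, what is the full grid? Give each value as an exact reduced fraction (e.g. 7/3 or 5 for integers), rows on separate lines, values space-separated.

Answer: 8837/2160 15349/3600 3631/900 2219/540
18577/4800 1897/500 23849/6000 26783/7200
3671/1080 25573/7200 8191/2400 2627/720

Derivation:
After step 1:
  13/3 19/4 15/4 13/3
  15/4 21/5 23/5 7/2
  8/3 7/2 9/4 4
After step 2:
  77/18 511/120 523/120 139/36
  299/80 104/25 183/50 493/120
  119/36 757/240 287/80 13/4
After step 3:
  8837/2160 15349/3600 3631/900 2219/540
  18577/4800 1897/500 23849/6000 26783/7200
  3671/1080 25573/7200 8191/2400 2627/720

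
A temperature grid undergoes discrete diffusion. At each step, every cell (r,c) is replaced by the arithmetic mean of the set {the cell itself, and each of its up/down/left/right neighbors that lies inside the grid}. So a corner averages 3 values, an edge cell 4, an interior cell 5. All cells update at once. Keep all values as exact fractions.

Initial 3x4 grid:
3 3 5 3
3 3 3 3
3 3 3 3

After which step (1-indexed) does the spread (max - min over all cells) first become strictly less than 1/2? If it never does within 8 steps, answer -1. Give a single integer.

Answer: 3

Derivation:
Step 1: max=11/3, min=3, spread=2/3
Step 2: max=211/60, min=3, spread=31/60
Step 3: max=1831/540, min=3, spread=211/540
  -> spread < 1/2 first at step 3
Step 4: max=178897/54000, min=2747/900, spread=14077/54000
Step 5: max=1598407/486000, min=165683/54000, spread=5363/24300
Step 6: max=47480809/14580000, min=92869/30000, spread=93859/583200
Step 7: max=2834674481/874800000, min=151136467/48600000, spread=4568723/34992000
Step 8: max=169244435629/52488000000, min=4555618889/1458000000, spread=8387449/83980800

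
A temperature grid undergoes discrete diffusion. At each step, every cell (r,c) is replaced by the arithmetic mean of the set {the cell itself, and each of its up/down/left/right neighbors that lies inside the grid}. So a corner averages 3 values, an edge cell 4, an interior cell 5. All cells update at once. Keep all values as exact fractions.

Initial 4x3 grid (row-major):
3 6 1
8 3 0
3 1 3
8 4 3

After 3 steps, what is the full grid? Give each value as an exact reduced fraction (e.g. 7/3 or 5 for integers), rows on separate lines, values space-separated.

Answer: 4583/1080 16411/4800 6131/2160
29539/7200 863/250 9307/3600
10193/2400 20417/6000 5051/1800
339/80 13417/3600 3319/1080

Derivation:
After step 1:
  17/3 13/4 7/3
  17/4 18/5 7/4
  5 14/5 7/4
  5 4 10/3
After step 2:
  79/18 297/80 22/9
  1111/240 313/100 283/120
  341/80 343/100 289/120
  14/3 227/60 109/36
After step 3:
  4583/1080 16411/4800 6131/2160
  29539/7200 863/250 9307/3600
  10193/2400 20417/6000 5051/1800
  339/80 13417/3600 3319/1080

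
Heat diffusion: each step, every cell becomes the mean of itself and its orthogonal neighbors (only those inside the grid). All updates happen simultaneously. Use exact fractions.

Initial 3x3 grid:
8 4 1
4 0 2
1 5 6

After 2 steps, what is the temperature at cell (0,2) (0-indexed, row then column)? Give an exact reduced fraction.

Answer: 47/18

Derivation:
Step 1: cell (0,2) = 7/3
Step 2: cell (0,2) = 47/18
Full grid after step 2:
  71/18 167/48 47/18
  179/48 59/20 143/48
  115/36 41/12 115/36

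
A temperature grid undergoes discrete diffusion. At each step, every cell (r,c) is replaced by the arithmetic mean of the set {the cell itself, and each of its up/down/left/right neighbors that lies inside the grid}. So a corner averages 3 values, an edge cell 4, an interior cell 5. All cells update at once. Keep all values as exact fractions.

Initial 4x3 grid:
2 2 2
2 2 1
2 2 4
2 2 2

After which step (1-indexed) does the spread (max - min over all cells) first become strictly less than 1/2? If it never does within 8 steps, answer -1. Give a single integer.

Step 1: max=8/3, min=5/3, spread=1
Step 2: max=287/120, min=28/15, spread=21/40
Step 3: max=2507/1080, min=349/180, spread=413/1080
  -> spread < 1/2 first at step 3
Step 4: max=72161/32400, min=106141/54000, spread=21191/81000
Step 5: max=2148167/972000, min=71431/36000, spread=21953/97200
Step 6: max=31710517/14580000, min=19527203/9720000, spread=193577/1166400
Step 7: max=472472507/218700000, min=1177262777/583200000, spread=9919669/69984000
Step 8: max=112520264377/52488000000, min=23709687431/11664000000, spread=18645347/167961600

Answer: 3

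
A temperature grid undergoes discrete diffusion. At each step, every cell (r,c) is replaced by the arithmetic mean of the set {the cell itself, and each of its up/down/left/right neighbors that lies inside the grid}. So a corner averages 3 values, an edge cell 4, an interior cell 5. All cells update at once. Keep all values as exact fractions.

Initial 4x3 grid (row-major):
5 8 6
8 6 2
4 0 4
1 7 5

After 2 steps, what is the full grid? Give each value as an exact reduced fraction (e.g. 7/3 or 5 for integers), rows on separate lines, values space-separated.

After step 1:
  7 25/4 16/3
  23/4 24/5 9/2
  13/4 21/5 11/4
  4 13/4 16/3
After step 2:
  19/3 1403/240 193/36
  26/5 51/10 1043/240
  43/10 73/20 1007/240
  7/2 1007/240 34/9

Answer: 19/3 1403/240 193/36
26/5 51/10 1043/240
43/10 73/20 1007/240
7/2 1007/240 34/9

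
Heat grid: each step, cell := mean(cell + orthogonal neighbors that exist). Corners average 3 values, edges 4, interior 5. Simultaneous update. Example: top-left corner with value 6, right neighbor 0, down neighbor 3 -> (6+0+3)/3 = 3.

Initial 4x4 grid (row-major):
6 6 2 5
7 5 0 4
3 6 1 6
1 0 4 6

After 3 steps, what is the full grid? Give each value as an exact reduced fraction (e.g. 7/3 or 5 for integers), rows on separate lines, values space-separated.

Answer: 5539/1080 8003/1800 6919/1800 953/270
16291/3600 2537/600 2663/750 6649/1800
13531/3600 5027/1500 10837/3000 6737/1800
313/108 11191/3600 11959/3600 4267/1080

Derivation:
After step 1:
  19/3 19/4 13/4 11/3
  21/4 24/5 12/5 15/4
  17/4 3 17/5 17/4
  4/3 11/4 11/4 16/3
After step 2:
  49/9 287/60 211/60 32/9
  619/120 101/25 88/25 211/60
  83/24 91/25 79/25 251/60
  25/9 59/24 427/120 37/9
After step 3:
  5539/1080 8003/1800 6919/1800 953/270
  16291/3600 2537/600 2663/750 6649/1800
  13531/3600 5027/1500 10837/3000 6737/1800
  313/108 11191/3600 11959/3600 4267/1080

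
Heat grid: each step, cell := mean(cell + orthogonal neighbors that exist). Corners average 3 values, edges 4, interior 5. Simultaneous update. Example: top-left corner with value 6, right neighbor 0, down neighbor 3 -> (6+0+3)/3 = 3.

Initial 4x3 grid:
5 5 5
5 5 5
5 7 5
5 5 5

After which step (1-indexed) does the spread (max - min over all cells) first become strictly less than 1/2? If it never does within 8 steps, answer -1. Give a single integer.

Step 1: max=11/2, min=5, spread=1/2
Step 2: max=273/50, min=5, spread=23/50
  -> spread < 1/2 first at step 2
Step 3: max=12811/2400, min=1013/200, spread=131/480
Step 4: max=114551/21600, min=18391/3600, spread=841/4320
Step 5: max=45742051/8640000, min=3693373/720000, spread=56863/345600
Step 6: max=410334341/77760000, min=33389543/6480000, spread=386393/3110400
Step 7: max=163913723131/31104000000, min=13380358813/2592000000, spread=26795339/248832000
Step 8: max=9815015714129/1866240000000, min=804686149667/155520000000, spread=254051069/2985984000

Answer: 2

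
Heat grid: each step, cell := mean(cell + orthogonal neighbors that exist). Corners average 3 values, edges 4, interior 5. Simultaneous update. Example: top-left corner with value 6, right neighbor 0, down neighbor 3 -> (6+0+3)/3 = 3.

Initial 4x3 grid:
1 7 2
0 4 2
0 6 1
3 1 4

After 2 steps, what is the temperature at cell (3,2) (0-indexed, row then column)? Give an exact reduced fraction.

Step 1: cell (3,2) = 2
Step 2: cell (3,2) = 35/12
Full grid after step 2:
  89/36 409/120 113/36
  299/120 66/25 389/120
  217/120 76/25 99/40
  85/36 277/120 35/12

Answer: 35/12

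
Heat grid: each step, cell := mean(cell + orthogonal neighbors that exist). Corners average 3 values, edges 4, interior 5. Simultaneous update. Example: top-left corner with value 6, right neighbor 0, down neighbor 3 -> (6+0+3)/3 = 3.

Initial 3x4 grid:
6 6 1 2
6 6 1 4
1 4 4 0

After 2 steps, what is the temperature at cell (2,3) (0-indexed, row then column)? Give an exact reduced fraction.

Answer: 20/9

Derivation:
Step 1: cell (2,3) = 8/3
Step 2: cell (2,3) = 20/9
Full grid after step 2:
  31/6 357/80 767/240 79/36
  1141/240 421/100 143/50 199/80
  73/18 107/30 89/30 20/9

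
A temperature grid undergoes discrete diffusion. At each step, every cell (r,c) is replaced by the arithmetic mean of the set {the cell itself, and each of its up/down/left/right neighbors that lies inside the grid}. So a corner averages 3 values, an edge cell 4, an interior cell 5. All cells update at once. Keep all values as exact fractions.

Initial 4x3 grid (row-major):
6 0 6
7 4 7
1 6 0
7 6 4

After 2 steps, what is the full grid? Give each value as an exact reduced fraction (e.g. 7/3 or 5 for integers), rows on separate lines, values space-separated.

Answer: 77/18 131/30 151/36
1133/240 419/100 529/120
1069/240 469/100 457/120
47/9 343/80 40/9

Derivation:
After step 1:
  13/3 4 13/3
  9/2 24/5 17/4
  21/4 17/5 17/4
  14/3 23/4 10/3
After step 2:
  77/18 131/30 151/36
  1133/240 419/100 529/120
  1069/240 469/100 457/120
  47/9 343/80 40/9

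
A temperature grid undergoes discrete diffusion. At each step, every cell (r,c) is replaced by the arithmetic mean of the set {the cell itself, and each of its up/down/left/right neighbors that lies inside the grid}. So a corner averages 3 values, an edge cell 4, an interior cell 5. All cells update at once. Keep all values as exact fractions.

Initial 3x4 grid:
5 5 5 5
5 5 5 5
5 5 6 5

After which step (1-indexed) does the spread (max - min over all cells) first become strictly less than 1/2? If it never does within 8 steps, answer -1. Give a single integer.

Answer: 1

Derivation:
Step 1: max=16/3, min=5, spread=1/3
  -> spread < 1/2 first at step 1
Step 2: max=631/120, min=5, spread=31/120
Step 3: max=5611/1080, min=5, spread=211/1080
Step 4: max=556897/108000, min=9047/1800, spread=14077/108000
Step 5: max=5000407/972000, min=543683/108000, spread=5363/48600
Step 6: max=149540809/29160000, min=302869/60000, spread=93859/1166400
Step 7: max=8958274481/1749600000, min=491336467/97200000, spread=4568723/69984000
Step 8: max=536660435629/104976000000, min=14761618889/2916000000, spread=8387449/167961600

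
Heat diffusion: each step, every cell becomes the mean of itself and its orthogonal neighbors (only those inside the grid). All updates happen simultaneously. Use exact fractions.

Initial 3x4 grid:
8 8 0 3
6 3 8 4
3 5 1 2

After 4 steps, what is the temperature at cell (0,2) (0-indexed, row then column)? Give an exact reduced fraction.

Step 1: cell (0,2) = 19/4
Step 2: cell (0,2) = 451/120
Step 3: cell (0,2) = 3979/900
Step 4: cell (0,2) = 223841/54000
Full grid after step 4:
  168691/32400 269561/54000 223841/54000 502699/129600
  368443/72000 67901/15000 1489349/360000 3066271/864000
  149591/32400 476747/108000 402307/108000 466699/129600

Answer: 223841/54000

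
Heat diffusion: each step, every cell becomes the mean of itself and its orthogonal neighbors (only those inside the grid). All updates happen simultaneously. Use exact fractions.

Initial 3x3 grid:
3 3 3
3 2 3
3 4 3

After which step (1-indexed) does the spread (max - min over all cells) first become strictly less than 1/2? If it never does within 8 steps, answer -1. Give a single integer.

Step 1: max=10/3, min=11/4, spread=7/12
Step 2: max=19/6, min=17/6, spread=1/3
  -> spread < 1/2 first at step 2
Step 3: max=1327/432, min=2749/960, spread=1799/8640
Step 4: max=16417/5400, min=4189/1440, spread=2833/21600
Step 5: max=4681879/1555200, min=3369127/1152000, spread=2671151/31104000
Step 6: max=233273437/77760000, min=45765323/15552000, spread=741137/12960000
Step 7: max=16729288111/5598720000, min=36694054829/12441600000, spread=4339268759/111974400000
Step 8: max=417617844179/139968000000, min=165561168607/55987200000, spread=7429845323/279936000000

Answer: 2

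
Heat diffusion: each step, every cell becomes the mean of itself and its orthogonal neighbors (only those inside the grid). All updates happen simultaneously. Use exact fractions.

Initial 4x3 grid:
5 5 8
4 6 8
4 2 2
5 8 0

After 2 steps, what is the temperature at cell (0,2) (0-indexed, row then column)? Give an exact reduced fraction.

Answer: 19/3

Derivation:
Step 1: cell (0,2) = 7
Step 2: cell (0,2) = 19/3
Full grid after step 2:
  185/36 17/3 19/3
  109/24 523/100 21/4
  557/120 199/50 251/60
  79/18 343/80 121/36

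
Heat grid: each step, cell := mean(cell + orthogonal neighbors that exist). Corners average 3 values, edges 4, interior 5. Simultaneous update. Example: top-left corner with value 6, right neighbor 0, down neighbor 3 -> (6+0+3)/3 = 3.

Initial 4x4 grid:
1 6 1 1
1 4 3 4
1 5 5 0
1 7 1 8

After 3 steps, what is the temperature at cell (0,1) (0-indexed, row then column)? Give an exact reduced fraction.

Answer: 20851/7200

Derivation:
Step 1: cell (0,1) = 3
Step 2: cell (0,1) = 733/240
Step 3: cell (0,1) = 20851/7200
Full grid after step 3:
  2909/1080 20851/7200 265/96 53/20
  19951/7200 9077/3000 797/250 89/32
  459/160 3483/1000 423/125 8467/2400
  1159/360 1657/480 9517/2400 649/180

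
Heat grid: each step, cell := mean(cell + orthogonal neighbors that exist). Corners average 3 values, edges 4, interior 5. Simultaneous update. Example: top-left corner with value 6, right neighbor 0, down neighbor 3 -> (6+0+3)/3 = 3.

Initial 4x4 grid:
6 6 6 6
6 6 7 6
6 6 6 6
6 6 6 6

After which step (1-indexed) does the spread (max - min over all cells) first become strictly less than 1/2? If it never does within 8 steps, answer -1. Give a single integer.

Step 1: max=25/4, min=6, spread=1/4
  -> spread < 1/2 first at step 1
Step 2: max=311/50, min=6, spread=11/50
Step 3: max=14767/2400, min=6, spread=367/2400
Step 4: max=66371/10800, min=3613/600, spread=1337/10800
Step 5: max=1985669/324000, min=108469/18000, spread=33227/324000
Step 6: max=59534327/9720000, min=652049/108000, spread=849917/9720000
Step 7: max=1783314347/291600000, min=9788533/1620000, spread=21378407/291600000
Step 8: max=53454462371/8748000000, min=2939688343/486000000, spread=540072197/8748000000

Answer: 1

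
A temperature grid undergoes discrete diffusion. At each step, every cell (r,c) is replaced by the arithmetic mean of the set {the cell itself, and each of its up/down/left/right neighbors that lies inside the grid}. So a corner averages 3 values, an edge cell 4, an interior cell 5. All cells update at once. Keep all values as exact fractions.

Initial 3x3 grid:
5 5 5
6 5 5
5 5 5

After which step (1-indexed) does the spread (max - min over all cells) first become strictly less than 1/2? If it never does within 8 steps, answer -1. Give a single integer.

Step 1: max=16/3, min=5, spread=1/3
  -> spread < 1/2 first at step 1
Step 2: max=1267/240, min=5, spread=67/240
Step 3: max=11237/2160, min=1007/200, spread=1807/10800
Step 4: max=4477963/864000, min=27361/5400, spread=33401/288000
Step 5: max=40109933/7776000, min=2743391/540000, spread=3025513/38880000
Step 6: max=16016926867/3110400000, min=146755949/28800000, spread=53531/995328
Step 7: max=959152925849/186624000000, min=39671116051/7776000000, spread=450953/11943936
Step 8: max=57496103560603/11197440000000, min=4766608610519/933120000000, spread=3799043/143327232

Answer: 1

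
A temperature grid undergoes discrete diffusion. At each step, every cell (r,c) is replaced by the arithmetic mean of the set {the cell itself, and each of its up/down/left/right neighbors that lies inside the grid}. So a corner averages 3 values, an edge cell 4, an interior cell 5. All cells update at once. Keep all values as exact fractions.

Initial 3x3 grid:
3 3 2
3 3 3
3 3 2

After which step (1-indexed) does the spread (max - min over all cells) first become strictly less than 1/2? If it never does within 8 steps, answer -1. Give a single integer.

Step 1: max=3, min=5/2, spread=1/2
Step 2: max=3, min=95/36, spread=13/36
  -> spread < 1/2 first at step 2
Step 3: max=421/144, min=3883/1440, spread=109/480
Step 4: max=10439/3600, min=71131/25920, spread=20149/129600
Step 5: max=1486709/518400, min=14322067/5184000, spread=545023/5184000
Step 6: max=18508763/6480000, min=865736249/311040000, spread=36295/497664
Step 7: max=4421464169/1555200000, min=52102029403/18662400000, spread=305773/5971968
Step 8: max=44113424503/15552000000, min=3135917329841/1119744000000, spread=2575951/71663616

Answer: 2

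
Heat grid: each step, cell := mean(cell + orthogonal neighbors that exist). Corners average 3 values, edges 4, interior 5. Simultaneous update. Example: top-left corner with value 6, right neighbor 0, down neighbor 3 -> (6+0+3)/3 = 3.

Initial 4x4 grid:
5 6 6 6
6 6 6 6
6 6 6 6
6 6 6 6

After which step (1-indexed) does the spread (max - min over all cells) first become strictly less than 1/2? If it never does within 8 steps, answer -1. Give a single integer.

Step 1: max=6, min=17/3, spread=1/3
  -> spread < 1/2 first at step 1
Step 2: max=6, min=103/18, spread=5/18
Step 3: max=6, min=1255/216, spread=41/216
Step 4: max=6, min=37837/6480, spread=1043/6480
Step 5: max=6, min=1140847/194400, spread=25553/194400
Step 6: max=107921/18000, min=34320541/5832000, spread=645863/5832000
Step 7: max=719029/120000, min=1032118309/174960000, spread=16225973/174960000
Step 8: max=323299/54000, min=31015322017/5248800000, spread=409340783/5248800000

Answer: 1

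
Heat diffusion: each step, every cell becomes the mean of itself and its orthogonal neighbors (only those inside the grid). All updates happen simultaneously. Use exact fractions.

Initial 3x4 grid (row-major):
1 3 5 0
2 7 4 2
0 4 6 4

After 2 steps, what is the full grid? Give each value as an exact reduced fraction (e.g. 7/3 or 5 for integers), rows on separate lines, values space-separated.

After step 1:
  2 4 3 7/3
  5/2 4 24/5 5/2
  2 17/4 9/2 4
After step 2:
  17/6 13/4 53/15 47/18
  21/8 391/100 94/25 409/120
  35/12 59/16 351/80 11/3

Answer: 17/6 13/4 53/15 47/18
21/8 391/100 94/25 409/120
35/12 59/16 351/80 11/3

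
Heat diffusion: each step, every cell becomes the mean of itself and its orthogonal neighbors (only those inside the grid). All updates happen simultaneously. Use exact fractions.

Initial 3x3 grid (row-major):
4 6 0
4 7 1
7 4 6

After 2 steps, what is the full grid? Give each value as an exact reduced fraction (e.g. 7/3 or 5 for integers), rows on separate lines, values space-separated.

Answer: 173/36 313/80 121/36
587/120 473/100 139/40
11/2 143/30 79/18

Derivation:
After step 1:
  14/3 17/4 7/3
  11/2 22/5 7/2
  5 6 11/3
After step 2:
  173/36 313/80 121/36
  587/120 473/100 139/40
  11/2 143/30 79/18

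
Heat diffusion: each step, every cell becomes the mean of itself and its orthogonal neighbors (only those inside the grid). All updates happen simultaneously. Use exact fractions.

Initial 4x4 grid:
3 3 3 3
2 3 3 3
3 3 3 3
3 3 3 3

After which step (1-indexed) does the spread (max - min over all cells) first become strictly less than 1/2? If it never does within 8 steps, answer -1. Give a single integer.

Step 1: max=3, min=8/3, spread=1/3
  -> spread < 1/2 first at step 1
Step 2: max=3, min=329/120, spread=31/120
Step 3: max=3, min=3029/1080, spread=211/1080
Step 4: max=3, min=307157/108000, spread=16843/108000
Step 5: max=26921/9000, min=2777357/972000, spread=130111/972000
Step 6: max=1612841/540000, min=83837633/29160000, spread=3255781/29160000
Step 7: max=1608893/540000, min=2524046309/874800000, spread=82360351/874800000
Step 8: max=289093559/97200000, min=75980683109/26244000000, spread=2074577821/26244000000

Answer: 1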